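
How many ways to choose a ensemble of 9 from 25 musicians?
C(25,9) = 25!/(9!×16!) = 2042975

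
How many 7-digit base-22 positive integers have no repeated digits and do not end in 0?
Last digit: 21 nonzero choices. First digit: 20 (nonzero, ≠last). Middle 5: P(20,5) = 1860480. Total = 781401600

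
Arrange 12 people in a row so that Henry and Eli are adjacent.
Treat as block: (12-1)! × 2! = 39916800 × 2 = 79833600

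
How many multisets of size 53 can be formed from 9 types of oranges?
C(53+9-1, 9-1) = C(61, 8) = 2944827765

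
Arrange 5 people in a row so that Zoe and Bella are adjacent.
Treat as block: (5-1)! × 2! = 24 × 2 = 48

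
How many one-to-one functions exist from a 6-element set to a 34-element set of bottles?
P(34,6) = 34!/(34-6)! = 968330880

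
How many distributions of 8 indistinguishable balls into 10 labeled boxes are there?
C(8+10-1, 10-1) = C(17, 9) = 24310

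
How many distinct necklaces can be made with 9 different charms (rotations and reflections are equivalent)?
(9-1)!/2 = 40320/2 = 20160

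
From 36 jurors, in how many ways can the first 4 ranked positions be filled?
P(36,4) = 36!/(36-4)! = 1413720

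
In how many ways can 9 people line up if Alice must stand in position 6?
Fix one position: (9-1)! = 40320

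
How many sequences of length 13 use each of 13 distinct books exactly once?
13! = 6227020800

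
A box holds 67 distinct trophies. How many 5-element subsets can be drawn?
C(67,5) = 67!/(5!×62!) = 9657648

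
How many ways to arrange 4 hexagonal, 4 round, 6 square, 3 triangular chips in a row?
17! / (4! × 4! × 6! × 3!) = 142942800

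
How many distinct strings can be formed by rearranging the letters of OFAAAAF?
7! / (1! × 4! × 2!) = 105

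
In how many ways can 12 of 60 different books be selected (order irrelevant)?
C(60,12) = 60!/(12!×48!) = 1399358844975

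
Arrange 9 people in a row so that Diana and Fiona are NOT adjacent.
Total - adjacent = 9! - (9-1)!×2 = 362880 - 80640 = 282240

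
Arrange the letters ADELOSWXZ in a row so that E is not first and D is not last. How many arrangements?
By inclusion-exclusion: 9! - 2×(9-1)! + (9-2)! = 362880 - 80640 + 5040 = 287280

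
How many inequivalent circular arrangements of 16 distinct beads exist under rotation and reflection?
(16-1)!/2 = 1307674368000/2 = 653837184000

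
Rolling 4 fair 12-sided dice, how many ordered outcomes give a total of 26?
Coefficient of x^26 in (x + x² + ... + x^12)^4. By inclusion-exclusion on dice exceeding 12: Σ_j (-1)^j C(4,j)·C(26-1-12j, 3) = C(4,0)·C(25,3) - C(4,1)·C(13,3) = 1·2300 - 4·286 = 1156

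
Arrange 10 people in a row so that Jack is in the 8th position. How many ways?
Fix one position: (10-1)! = 362880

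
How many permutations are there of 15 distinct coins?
15! = 1307674368000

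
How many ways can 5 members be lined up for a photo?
5! = 120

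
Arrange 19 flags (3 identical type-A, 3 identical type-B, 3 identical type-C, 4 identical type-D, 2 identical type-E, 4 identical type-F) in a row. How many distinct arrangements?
19! / (3! × 3! × 3! × 4! × 2! × 4!) = 488864376000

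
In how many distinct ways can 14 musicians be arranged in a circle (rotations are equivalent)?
Circular: fix one position, arrange the rest. (14-1)! = 6227020800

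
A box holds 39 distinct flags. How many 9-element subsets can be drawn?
C(39,9) = 39!/(9!×30!) = 211915132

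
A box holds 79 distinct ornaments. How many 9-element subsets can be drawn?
C(79,9) = 79!/(9!×70!) = 205811513765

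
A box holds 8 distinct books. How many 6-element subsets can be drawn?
C(8,6) = 8!/(6!×2!) = 28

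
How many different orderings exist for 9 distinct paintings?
9! = 362880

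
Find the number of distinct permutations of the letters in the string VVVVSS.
6! / (4! × 2!) = 15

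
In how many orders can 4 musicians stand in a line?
4! = 24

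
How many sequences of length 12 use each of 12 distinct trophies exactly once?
12! = 479001600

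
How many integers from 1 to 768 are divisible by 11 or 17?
⌊768/11⌋ + ⌊768/17⌋ - ⌊768/187⌋ = 69 + 45 - 4 = 110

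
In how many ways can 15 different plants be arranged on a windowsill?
15! = 1307674368000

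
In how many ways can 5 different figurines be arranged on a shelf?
5! = 120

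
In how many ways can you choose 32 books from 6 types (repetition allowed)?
C(32+6-1, 6-1) = C(37, 5) = 435897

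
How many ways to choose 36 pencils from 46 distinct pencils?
C(46,36) = 46!/(36!×10!) = 4076350421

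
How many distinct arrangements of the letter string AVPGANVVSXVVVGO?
15! / (1! × 1! × 2! × 2! × 1! × 1! × 1! × 6!) = 454053600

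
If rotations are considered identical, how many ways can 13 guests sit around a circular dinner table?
Circular: fix one position, arrange the rest. (13-1)! = 479001600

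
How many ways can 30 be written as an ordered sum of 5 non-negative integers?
C(30+5-1, 5-1) = C(34, 4) = 46376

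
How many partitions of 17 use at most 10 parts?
By conjugation, equals partitions of 17 into parts ≤ 10. Let r_j(i) = number of partitions of i into parts ≤ j, for i = 0..17. r_1(i) = 1 for all i; r_j(i) = r_{j-1}(i) + r_j(i-j). Rows j = 2..10: ≤2: 1 1 2 2 3 3 4 4 5 5 6 6 7 7 8 8 9 9; ≤3: 1 1 2 3 4 5 7 8 10 12 14 16 19 21 24 27 30 33; ≤4: 1 1 2 3 5 6 9 11 15 18 23 27 34 39 47 54 64 72; ≤5: 1 1 2 3 5 7 10 13 18 23 30 37 47 57 70 84 101 119; ≤6: 1 1 2 3 5 7 11 14 20 26 35 44 58 71 90 110 136 163; ≤7: 1 1 2 3 5 7 11 15 21 28 38 49 65 82 105 131 164 201; ≤8: 1 1 2 3 5 7 11 15 22 29 40 52 70 89 116 146 186 230; ≤9: 1 1 2 3 5 7 11 15 22 30 41 54 73 94 123 157 201 252; ≤10: 1 1 2 3 5 7 11 15 22 30 42 55 75 97 128 164 212 267. r_10(17) = 267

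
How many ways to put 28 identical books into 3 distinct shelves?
C(28+3-1, 3-1) = C(30, 2) = 435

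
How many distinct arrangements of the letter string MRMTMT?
6! / (1! × 3! × 2!) = 60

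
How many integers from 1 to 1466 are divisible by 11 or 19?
⌊1466/11⌋ + ⌊1466/19⌋ - ⌊1466/209⌋ = 133 + 77 - 7 = 203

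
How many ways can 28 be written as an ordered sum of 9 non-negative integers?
C(28+9-1, 9-1) = C(36, 8) = 30260340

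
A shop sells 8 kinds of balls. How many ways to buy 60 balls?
C(60+8-1, 8-1) = C(67, 7) = 869648208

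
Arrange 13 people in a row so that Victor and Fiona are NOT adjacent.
Total - adjacent = 13! - (13-1)!×2 = 6227020800 - 958003200 = 5269017600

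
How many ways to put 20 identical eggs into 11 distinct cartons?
C(20+11-1, 11-1) = C(30, 10) = 30045015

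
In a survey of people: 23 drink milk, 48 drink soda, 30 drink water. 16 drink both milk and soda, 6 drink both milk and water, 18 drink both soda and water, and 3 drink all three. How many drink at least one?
|A∪B∪C| = 23+48+30-16-6-18+3 = 64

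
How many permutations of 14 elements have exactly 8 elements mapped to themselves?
Choose the 8 fixed points C(14,8) = 3003, derange the rest: !6 = Σ_{j=0}^{6} (-1)^j·6!/j! = 720 - 720 + 360 - 120 + 30 - 6 + 1 = 265. Product = 3003 × 265 = 795795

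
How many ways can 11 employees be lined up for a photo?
11! = 39916800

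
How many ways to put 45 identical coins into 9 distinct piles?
C(45+9-1, 9-1) = C(53, 8) = 886322710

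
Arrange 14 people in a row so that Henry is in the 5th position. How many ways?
Fix one position: (14-1)! = 6227020800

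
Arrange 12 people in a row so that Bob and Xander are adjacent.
Treat as block: (12-1)! × 2! = 39916800 × 2 = 79833600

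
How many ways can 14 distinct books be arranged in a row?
14! = 87178291200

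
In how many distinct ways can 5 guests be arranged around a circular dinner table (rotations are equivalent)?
Circular: fix one position, arrange the rest. (5-1)! = 24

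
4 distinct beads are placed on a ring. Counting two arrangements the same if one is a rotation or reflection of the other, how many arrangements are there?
(4-1)!/2 = 6/2 = 3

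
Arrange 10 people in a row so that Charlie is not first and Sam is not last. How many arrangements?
By inclusion-exclusion: 10! - 2×(10-1)! + (10-2)! = 3628800 - 725760 + 40320 = 2943360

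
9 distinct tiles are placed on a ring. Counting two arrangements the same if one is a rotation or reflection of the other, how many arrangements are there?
(9-1)!/2 = 40320/2 = 20160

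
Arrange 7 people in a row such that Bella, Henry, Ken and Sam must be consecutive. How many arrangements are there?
Treat the 4 as one block: (7-4+1)! × 4! = 24 × 24 = 576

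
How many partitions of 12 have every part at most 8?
Let r_j(i) = number of partitions of i into parts ≤ j, for i = 0..12. r_1(i) = 1 for all i; r_j(i) = r_{j-1}(i) + r_j(i-j). Rows j = 2..8: ≤2: 1 1 2 2 3 3 4 4 5 5 6 6 7; ≤3: 1 1 2 3 4 5 7 8 10 12 14 16 19; ≤4: 1 1 2 3 5 6 9 11 15 18 23 27 34; ≤5: 1 1 2 3 5 7 10 13 18 23 30 37 47; ≤6: 1 1 2 3 5 7 11 14 20 26 35 44 58; ≤7: 1 1 2 3 5 7 11 15 21 28 38 49 65; ≤8: 1 1 2 3 5 7 11 15 22 29 40 52 70. r_8(12) = 70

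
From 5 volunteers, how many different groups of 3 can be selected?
C(5,3) = 5!/(3!×2!) = 10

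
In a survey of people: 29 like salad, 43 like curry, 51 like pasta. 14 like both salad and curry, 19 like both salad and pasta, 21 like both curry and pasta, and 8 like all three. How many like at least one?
|A∪B∪C| = 29+43+51-14-19-21+8 = 77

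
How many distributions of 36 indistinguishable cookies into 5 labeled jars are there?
C(36+5-1, 5-1) = C(40, 4) = 91390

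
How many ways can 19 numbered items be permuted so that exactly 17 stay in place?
Choose the 17 fixed points C(19,17) = 171, derange the rest: !2 = Σ_{j=0}^{2} (-1)^j·2!/j! = 2 - 2 + 1 = 1. Product = 171 × 1 = 171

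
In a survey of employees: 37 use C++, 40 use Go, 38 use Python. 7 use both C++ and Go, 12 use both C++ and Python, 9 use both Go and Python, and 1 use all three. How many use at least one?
|A∪B∪C| = 37+40+38-7-12-9+1 = 88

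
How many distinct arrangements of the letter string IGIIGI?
6! / (2! × 4!) = 15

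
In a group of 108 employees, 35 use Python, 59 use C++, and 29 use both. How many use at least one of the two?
|A∪B| = |A| + |B| - |A∩B| = 35 + 59 - 29 = 65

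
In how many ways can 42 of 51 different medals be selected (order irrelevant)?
C(51,42) = 51!/(42!×9!) = 3042312350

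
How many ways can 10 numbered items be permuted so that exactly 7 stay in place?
Choose the 7 fixed points C(10,7) = 120, derange the rest: !3 = Σ_{j=0}^{3} (-1)^j·3!/j! = 6 - 6 + 3 - 1 = 2. Product = 120 × 2 = 240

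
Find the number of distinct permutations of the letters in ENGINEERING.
11! / (3! × 3! × 2! × 2! × 1!) = 277200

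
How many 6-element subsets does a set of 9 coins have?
C(9,6) = 9!/(6!×3!) = 84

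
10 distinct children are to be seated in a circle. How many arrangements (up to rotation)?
Circular: fix one position, arrange the rest. (10-1)! = 362880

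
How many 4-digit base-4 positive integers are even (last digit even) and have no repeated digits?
Last∈{0,2}. Last=0: 6. Last nonzero: 1×2×P(2,2) = 4. Total = 10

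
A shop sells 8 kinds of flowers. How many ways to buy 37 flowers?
C(37+8-1, 8-1) = C(44, 7) = 38320568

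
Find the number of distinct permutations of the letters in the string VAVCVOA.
7! / (1! × 1! × 3! × 2!) = 420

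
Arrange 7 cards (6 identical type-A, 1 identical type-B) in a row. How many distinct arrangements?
7! / (6! × 1!) = 7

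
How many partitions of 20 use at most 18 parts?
By conjugation, equals partitions of 20 into parts ≤ 18. Let r_j(i) = number of partitions of i into parts ≤ j, for i = 0..20. r_1(i) = 1 for all i; r_j(i) = r_{j-1}(i) + r_j(i-j). Rows j = 2..18: ≤2: 1 1 2 2 3 3 4 4 5 5 6 6 7 7 8 8 9 9 10 10 11; ≤3: 1 1 2 3 4 5 7 8 10 12 14 16 19 21 24 27 30 33 37 40 44; ≤4: 1 1 2 3 5 6 9 11 15 18 23 27 34 39 47 54 64 72 84 94 108; ≤5: 1 1 2 3 5 7 10 13 18 23 30 37 47 57 70 84 101 119 141 164 192; ≤6: 1 1 2 3 5 7 11 14 20 26 35 44 58 71 90 110 136 163 199 235 282; ≤7: 1 1 2 3 5 7 11 15 21 28 38 49 65 82 105 131 164 201 248 300 364; ≤8: 1 1 2 3 5 7 11 15 22 29 40 52 70 89 116 146 186 230 288 352 434; ≤9: 1 1 2 3 5 7 11 15 22 30 41 54 73 94 123 157 201 252 318 393 488; ≤10: 1 1 2 3 5 7 11 15 22 30 42 55 75 97 128 164 212 267 340 423 530; ≤11: 1 1 2 3 5 7 11 15 22 30 42 56 76 99 131 169 219 278 355 445 560; ≤12: 1 1 2 3 5 7 11 15 22 30 42 56 77 100 133 172 224 285 366 460 582; ≤13: 1 1 2 3 5 7 11 15 22 30 42 56 77 101 134 174 227 290 373 471 597; ≤14: 1 1 2 3 5 7 11 15 22 30 42 56 77 101 135 175 229 293 378 478 608; ≤15: 1 1 2 3 5 7 11 15 22 30 42 56 77 101 135 176 230 295 381 483 615; ≤16: 1 1 2 3 5 7 11 15 22 30 42 56 77 101 135 176 231 296 383 486 620; ≤17: 1 1 2 3 5 7 11 15 22 30 42 56 77 101 135 176 231 297 384 488 623; ≤18: 1 1 2 3 5 7 11 15 22 30 42 56 77 101 135 176 231 297 385 489 625. r_18(20) = 625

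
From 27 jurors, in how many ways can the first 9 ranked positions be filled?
P(27,9) = 27!/(27-9)! = 1700755056000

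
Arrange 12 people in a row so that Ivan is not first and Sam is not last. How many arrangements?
By inclusion-exclusion: 12! - 2×(12-1)! + (12-2)! = 479001600 - 79833600 + 3628800 = 402796800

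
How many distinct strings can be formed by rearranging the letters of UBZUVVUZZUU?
11! / (5! × 2! × 3! × 1!) = 27720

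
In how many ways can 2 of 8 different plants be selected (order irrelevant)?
C(8,2) = 8!/(2!×6!) = 28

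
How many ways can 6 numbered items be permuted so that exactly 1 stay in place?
Choose the 1 fixed point C(6,1) = 6, derange the rest: !5 = Σ_{j=0}^{5} (-1)^j·5!/j! = 120 - 120 + 60 - 20 + 5 - 1 = 44. Product = 6 × 44 = 264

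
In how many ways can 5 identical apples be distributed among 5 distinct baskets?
C(5+5-1, 5-1) = C(9, 4) = 126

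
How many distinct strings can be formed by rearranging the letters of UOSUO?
5! / (1! × 2! × 2!) = 30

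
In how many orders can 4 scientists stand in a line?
4! = 24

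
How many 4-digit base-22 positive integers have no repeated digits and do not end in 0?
Last digit: 21 nonzero choices. First digit: 20 (nonzero, ≠last). Middle 2: P(20,2) = 380. Total = 159600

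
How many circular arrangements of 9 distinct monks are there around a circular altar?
Circular: fix one position, arrange the rest. (9-1)! = 40320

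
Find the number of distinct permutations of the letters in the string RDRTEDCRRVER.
12! / (1! × 1! × 2! × 5! × 1! × 2!) = 997920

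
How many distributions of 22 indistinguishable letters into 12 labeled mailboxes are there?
C(22+12-1, 12-1) = C(33, 11) = 193536720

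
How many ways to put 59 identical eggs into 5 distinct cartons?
C(59+5-1, 5-1) = C(63, 4) = 595665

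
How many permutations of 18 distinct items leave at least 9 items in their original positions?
Exactly j fixed points: C(18,j)·!(18-j); sum over j ≥ 9 (derangement numbers via !m = (m-1)·(!(m-1) + !(m-2)): !0..!9 = 1, 0, 1, 2, 9, 44, 265, 1854, 14833, 133496). Σ_{j=9}^{18} C(18,j)·!(18-j) = C(18,9)·!9 + C(18,10)·!8 + C(18,11)·!7 + C(18,12)·!6 + C(18,13)·!5 + C(18,14)·!4 + C(18,15)·!3 + C(18,16)·!2 + C(18,17)·!1 + C(18,18)·!0 = 48620·133496 + 43758·14833 + 31824·1854 + 18564·265 + 8568·44 + 3060·9 + 816·2 + 153·1 + 18·0 + 1·1 = 7203965408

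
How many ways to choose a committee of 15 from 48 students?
C(48,15) = 48!/(15!×33!) = 1093260079344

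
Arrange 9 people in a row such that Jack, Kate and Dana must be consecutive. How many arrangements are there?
Treat the 3 as one block: (9-3+1)! × 3! = 5040 × 6 = 30240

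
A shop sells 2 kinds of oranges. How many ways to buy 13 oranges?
C(13+2-1, 2-1) = C(14, 1) = 14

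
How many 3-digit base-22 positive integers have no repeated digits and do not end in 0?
Last digit: 21 nonzero choices. First digit: 20 (nonzero, ≠last). Middle 1: P(20,1) = 20. Total = 8400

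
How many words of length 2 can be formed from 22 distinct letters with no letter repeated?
P(22,2) = 22!/(22-2)! = 462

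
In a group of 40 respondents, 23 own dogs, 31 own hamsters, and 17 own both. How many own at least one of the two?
|A∪B| = |A| + |B| - |A∩B| = 23 + 31 - 17 = 37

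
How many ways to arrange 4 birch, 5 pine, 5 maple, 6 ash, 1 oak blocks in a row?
21! / (4! × 5! × 5! × 6! × 1!) = 205323037920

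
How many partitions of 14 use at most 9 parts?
By conjugation, equals partitions of 14 into parts ≤ 9. Let r_j(i) = number of partitions of i into parts ≤ j, for i = 0..14. r_1(i) = 1 for all i; r_j(i) = r_{j-1}(i) + r_j(i-j). Rows j = 2..9: ≤2: 1 1 2 2 3 3 4 4 5 5 6 6 7 7 8; ≤3: 1 1 2 3 4 5 7 8 10 12 14 16 19 21 24; ≤4: 1 1 2 3 5 6 9 11 15 18 23 27 34 39 47; ≤5: 1 1 2 3 5 7 10 13 18 23 30 37 47 57 70; ≤6: 1 1 2 3 5 7 11 14 20 26 35 44 58 71 90; ≤7: 1 1 2 3 5 7 11 15 21 28 38 49 65 82 105; ≤8: 1 1 2 3 5 7 11 15 22 29 40 52 70 89 116; ≤9: 1 1 2 3 5 7 11 15 22 30 41 54 73 94 123. r_9(14) = 123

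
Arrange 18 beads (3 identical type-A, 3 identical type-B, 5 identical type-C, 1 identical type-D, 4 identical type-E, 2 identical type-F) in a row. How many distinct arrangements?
18! / (3! × 3! × 5! × 1! × 4! × 2!) = 30875644800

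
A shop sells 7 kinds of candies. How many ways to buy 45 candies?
C(45+7-1, 7-1) = C(51, 6) = 18009460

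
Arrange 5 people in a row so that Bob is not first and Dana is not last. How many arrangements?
By inclusion-exclusion: 5! - 2×(5-1)! + (5-2)! = 120 - 48 + 6 = 78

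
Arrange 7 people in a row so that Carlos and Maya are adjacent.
Treat as block: (7-1)! × 2! = 720 × 2 = 1440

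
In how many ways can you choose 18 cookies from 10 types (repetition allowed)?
C(18+10-1, 10-1) = C(27, 9) = 4686825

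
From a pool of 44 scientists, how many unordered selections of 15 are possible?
C(44,15) = 44!/(15!×29!) = 229911617056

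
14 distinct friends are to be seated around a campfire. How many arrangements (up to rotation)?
Circular: fix one position, arrange the rest. (14-1)! = 6227020800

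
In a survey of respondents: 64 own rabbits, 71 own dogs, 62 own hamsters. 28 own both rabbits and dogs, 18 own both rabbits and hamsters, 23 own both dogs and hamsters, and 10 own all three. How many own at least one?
|A∪B∪C| = 64+71+62-28-18-23+10 = 138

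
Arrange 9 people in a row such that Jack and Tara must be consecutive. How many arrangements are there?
Treat the 2 as one block: (9-2+1)! × 2! = 40320 × 2 = 80640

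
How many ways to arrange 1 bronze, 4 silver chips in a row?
5! / (1! × 4!) = 5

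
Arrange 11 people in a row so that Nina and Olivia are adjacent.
Treat as block: (11-1)! × 2! = 3628800 × 2 = 7257600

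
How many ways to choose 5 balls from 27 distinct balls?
C(27,5) = 27!/(5!×22!) = 80730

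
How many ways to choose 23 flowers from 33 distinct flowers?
C(33,23) = 33!/(23!×10!) = 92561040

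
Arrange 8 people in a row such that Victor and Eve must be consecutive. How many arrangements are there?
Treat the 2 as one block: (8-2+1)! × 2! = 5040 × 2 = 10080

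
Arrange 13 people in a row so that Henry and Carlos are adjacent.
Treat as block: (13-1)! × 2! = 479001600 × 2 = 958003200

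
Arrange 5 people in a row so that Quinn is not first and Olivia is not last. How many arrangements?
By inclusion-exclusion: 5! - 2×(5-1)! + (5-2)! = 120 - 48 + 6 = 78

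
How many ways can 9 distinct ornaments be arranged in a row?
9! = 362880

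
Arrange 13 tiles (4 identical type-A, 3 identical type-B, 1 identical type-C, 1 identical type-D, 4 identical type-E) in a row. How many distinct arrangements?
13! / (4! × 3! × 1! × 1! × 4!) = 1801800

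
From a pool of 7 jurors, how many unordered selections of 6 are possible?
C(7,6) = 7!/(6!×1!) = 7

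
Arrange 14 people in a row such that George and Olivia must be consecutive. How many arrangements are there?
Treat the 2 as one block: (14-2+1)! × 2! = 6227020800 × 2 = 12454041600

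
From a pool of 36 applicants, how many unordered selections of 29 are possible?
C(36,29) = 36!/(29!×7!) = 8347680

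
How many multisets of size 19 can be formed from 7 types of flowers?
C(19+7-1, 7-1) = C(25, 6) = 177100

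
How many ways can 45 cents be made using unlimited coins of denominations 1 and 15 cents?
Coefficient of x^45 in 1/(1-x^1) · 1/(1-x^15). Use j coins of 15 for j = 0..⌊45/15⌋ = 3, the rest in 1s: 3 + 1 = 4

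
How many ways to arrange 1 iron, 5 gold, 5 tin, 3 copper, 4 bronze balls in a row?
18! / (1! × 5! × 5! × 3! × 4!) = 3087564480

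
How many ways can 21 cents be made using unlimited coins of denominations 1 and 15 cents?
Coefficient of x^21 in 1/(1-x^1) · 1/(1-x^15). Use j coins of 15 for j = 0..⌊21/15⌋ = 1, the rest in 1s: 1 + 1 = 2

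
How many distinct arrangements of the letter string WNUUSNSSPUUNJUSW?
16! / (3! × 4! × 1! × 5! × 2! × 1!) = 605404800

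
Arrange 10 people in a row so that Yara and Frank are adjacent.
Treat as block: (10-1)! × 2! = 362880 × 2 = 725760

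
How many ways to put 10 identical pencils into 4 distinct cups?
C(10+4-1, 4-1) = C(13, 3) = 286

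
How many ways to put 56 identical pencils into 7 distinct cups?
C(56+7-1, 7-1) = C(62, 6) = 61474519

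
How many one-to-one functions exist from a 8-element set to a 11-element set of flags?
P(11,8) = 11!/(11-8)! = 6652800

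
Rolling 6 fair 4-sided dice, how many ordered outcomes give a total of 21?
Coefficient of x^21 in (x + x² + ... + x^4)^6. By inclusion-exclusion on dice exceeding 4: Σ_j (-1)^j C(6,j)·C(21-1-4j, 5) = C(6,0)·C(20,5) - C(6,1)·C(16,5) + C(6,2)·C(12,5) - C(6,3)·C(8,5) = 1·15504 - 6·4368 + 15·792 - 20·56 = 56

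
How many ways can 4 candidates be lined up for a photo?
4! = 24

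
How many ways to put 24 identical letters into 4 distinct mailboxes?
C(24+4-1, 4-1) = C(27, 3) = 2925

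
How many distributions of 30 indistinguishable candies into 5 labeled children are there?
C(30+5-1, 5-1) = C(34, 4) = 46376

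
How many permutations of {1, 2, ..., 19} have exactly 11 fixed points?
Choose the 11 fixed points C(19,11) = 75582, derange the rest: !8 = Σ_{j=0}^{8} (-1)^j·8!/j! = 40320 - 40320 + 20160 - 6720 + 1680 - 336 + 56 - 8 + 1 = 14833. Product = 75582 × 14833 = 1121107806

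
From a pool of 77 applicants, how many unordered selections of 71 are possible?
C(77,71) = 77!/(71!×6!) = 237093780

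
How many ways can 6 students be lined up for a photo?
6! = 720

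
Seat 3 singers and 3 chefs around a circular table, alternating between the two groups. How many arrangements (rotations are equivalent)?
Fix one of the singers: (3-1)! ways for the remaining singers, × 3! ways for the chefs = 2 × 6 = 12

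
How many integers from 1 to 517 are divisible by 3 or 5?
⌊517/3⌋ + ⌊517/5⌋ - ⌊517/15⌋ = 172 + 103 - 34 = 241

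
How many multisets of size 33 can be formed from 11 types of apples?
C(33+11-1, 11-1) = C(43, 10) = 1917334783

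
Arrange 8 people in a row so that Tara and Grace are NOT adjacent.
Total - adjacent = 8! - (8-1)!×2 = 40320 - 10080 = 30240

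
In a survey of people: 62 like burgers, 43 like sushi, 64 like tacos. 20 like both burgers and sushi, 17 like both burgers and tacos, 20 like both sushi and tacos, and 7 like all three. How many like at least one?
|A∪B∪C| = 62+43+64-20-17-20+7 = 119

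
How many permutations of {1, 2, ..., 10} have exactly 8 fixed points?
Choose the 8 fixed points C(10,8) = 45, derange the rest: !2 = Σ_{j=0}^{2} (-1)^j·2!/j! = 2 - 2 + 1 = 1. Product = 45 × 1 = 45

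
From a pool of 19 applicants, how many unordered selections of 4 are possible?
C(19,4) = 19!/(4!×15!) = 3876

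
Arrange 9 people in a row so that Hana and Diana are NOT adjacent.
Total - adjacent = 9! - (9-1)!×2 = 362880 - 80640 = 282240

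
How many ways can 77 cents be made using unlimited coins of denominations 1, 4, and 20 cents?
Coefficient of x^77 in 1/(1-x^1) · 1/(1-x^4) · 1/(1-x^20). Case on j = number of 20-cent coins (j = 0..3); remainder r = 77 - 20j is made from {1,4} in ⌊r/4⌋+1 ways. r = 77, 57, 37, 17 → 20 + 15 + 10 + 5 = 50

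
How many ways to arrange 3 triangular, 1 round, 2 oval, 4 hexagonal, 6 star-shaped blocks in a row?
16! / (3! × 1! × 2! × 4! × 6!) = 100900800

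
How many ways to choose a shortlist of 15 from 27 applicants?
C(27,15) = 27!/(15!×12!) = 17383860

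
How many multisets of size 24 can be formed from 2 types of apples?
C(24+2-1, 2-1) = C(25, 1) = 25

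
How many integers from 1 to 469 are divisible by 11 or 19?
⌊469/11⌋ + ⌊469/19⌋ - ⌊469/209⌋ = 42 + 24 - 2 = 64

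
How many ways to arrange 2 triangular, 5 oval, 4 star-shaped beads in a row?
11! / (2! × 5! × 4!) = 6930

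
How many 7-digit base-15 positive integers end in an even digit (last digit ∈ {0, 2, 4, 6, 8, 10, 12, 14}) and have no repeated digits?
Last∈{0,2,4,6,8,10,12,14}. Last=0: 2162160. Last nonzero: 7×13×P(13,5) = 14054040. Total = 16216200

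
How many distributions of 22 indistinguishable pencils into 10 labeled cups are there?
C(22+10-1, 10-1) = C(31, 9) = 20160075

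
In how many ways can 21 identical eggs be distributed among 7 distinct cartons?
C(21+7-1, 7-1) = C(27, 6) = 296010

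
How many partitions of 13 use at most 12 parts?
By conjugation, equals partitions of 13 into parts ≤ 12. Let r_j(i) = number of partitions of i into parts ≤ j, for i = 0..13. r_1(i) = 1 for all i; r_j(i) = r_{j-1}(i) + r_j(i-j). Rows j = 2..12: ≤2: 1 1 2 2 3 3 4 4 5 5 6 6 7 7; ≤3: 1 1 2 3 4 5 7 8 10 12 14 16 19 21; ≤4: 1 1 2 3 5 6 9 11 15 18 23 27 34 39; ≤5: 1 1 2 3 5 7 10 13 18 23 30 37 47 57; ≤6: 1 1 2 3 5 7 11 14 20 26 35 44 58 71; ≤7: 1 1 2 3 5 7 11 15 21 28 38 49 65 82; ≤8: 1 1 2 3 5 7 11 15 22 29 40 52 70 89; ≤9: 1 1 2 3 5 7 11 15 22 30 41 54 73 94; ≤10: 1 1 2 3 5 7 11 15 22 30 42 55 75 97; ≤11: 1 1 2 3 5 7 11 15 22 30 42 56 76 99; ≤12: 1 1 2 3 5 7 11 15 22 30 42 56 77 100. r_12(13) = 100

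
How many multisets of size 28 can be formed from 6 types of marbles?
C(28+6-1, 6-1) = C(33, 5) = 237336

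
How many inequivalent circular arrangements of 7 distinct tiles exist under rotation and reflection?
(7-1)!/2 = 720/2 = 360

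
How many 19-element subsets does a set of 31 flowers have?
C(31,19) = 31!/(19!×12!) = 141120525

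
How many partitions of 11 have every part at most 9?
Let r_j(i) = number of partitions of i into parts ≤ j, for i = 0..11. r_1(i) = 1 for all i; r_j(i) = r_{j-1}(i) + r_j(i-j). Rows j = 2..9: ≤2: 1 1 2 2 3 3 4 4 5 5 6 6; ≤3: 1 1 2 3 4 5 7 8 10 12 14 16; ≤4: 1 1 2 3 5 6 9 11 15 18 23 27; ≤5: 1 1 2 3 5 7 10 13 18 23 30 37; ≤6: 1 1 2 3 5 7 11 14 20 26 35 44; ≤7: 1 1 2 3 5 7 11 15 21 28 38 49; ≤8: 1 1 2 3 5 7 11 15 22 29 40 52; ≤9: 1 1 2 3 5 7 11 15 22 30 41 54. r_9(11) = 54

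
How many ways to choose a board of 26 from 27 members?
C(27,26) = 27!/(26!×1!) = 27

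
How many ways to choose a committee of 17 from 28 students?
C(28,17) = 28!/(17!×11!) = 21474180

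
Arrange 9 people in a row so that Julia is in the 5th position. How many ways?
Fix one position: (9-1)! = 40320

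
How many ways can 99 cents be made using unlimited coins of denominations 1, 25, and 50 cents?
Coefficient of x^99 in 1/(1-x^1) · 1/(1-x^25) · 1/(1-x^50). Case on j = number of 50-cent coins (j = 0..1); remainder r = 99 - 50j is made from {1,25} in ⌊r/25⌋+1 ways. r = 99, 49 → 4 + 2 = 6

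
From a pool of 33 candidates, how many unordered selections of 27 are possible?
C(33,27) = 33!/(27!×6!) = 1107568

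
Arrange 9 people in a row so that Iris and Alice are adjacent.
Treat as block: (9-1)! × 2! = 40320 × 2 = 80640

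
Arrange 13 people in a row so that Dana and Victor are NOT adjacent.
Total - adjacent = 13! - (13-1)!×2 = 6227020800 - 958003200 = 5269017600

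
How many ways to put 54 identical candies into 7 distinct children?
C(54+7-1, 7-1) = C(60, 6) = 50063860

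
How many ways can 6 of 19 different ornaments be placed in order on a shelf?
P(19,6) = 19!/(19-6)! = 19535040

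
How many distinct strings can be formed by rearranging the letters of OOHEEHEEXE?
10! / (5! × 2! × 2! × 1!) = 7560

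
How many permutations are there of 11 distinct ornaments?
11! = 39916800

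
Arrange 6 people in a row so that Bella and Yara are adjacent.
Treat as block: (6-1)! × 2! = 120 × 2 = 240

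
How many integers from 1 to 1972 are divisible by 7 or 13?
⌊1972/7⌋ + ⌊1972/13⌋ - ⌊1972/91⌋ = 281 + 151 - 21 = 411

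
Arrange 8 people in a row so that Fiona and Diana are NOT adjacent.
Total - adjacent = 8! - (8-1)!×2 = 40320 - 10080 = 30240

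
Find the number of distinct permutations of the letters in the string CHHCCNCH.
8! / (3! × 1! × 4!) = 280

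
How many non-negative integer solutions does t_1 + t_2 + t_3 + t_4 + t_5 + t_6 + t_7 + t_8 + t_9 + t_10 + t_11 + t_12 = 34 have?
C(34+12-1, 12-1) = C(45, 11) = 10150595910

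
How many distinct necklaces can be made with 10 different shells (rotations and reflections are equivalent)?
(10-1)!/2 = 362880/2 = 181440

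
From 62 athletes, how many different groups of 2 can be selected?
C(62,2) = 62!/(2!×60!) = 1891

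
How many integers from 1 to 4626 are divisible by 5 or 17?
⌊4626/5⌋ + ⌊4626/17⌋ - ⌊4626/85⌋ = 925 + 272 - 54 = 1143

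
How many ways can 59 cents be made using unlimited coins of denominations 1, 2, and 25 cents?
Coefficient of x^59 in 1/(1-x^1) · 1/(1-x^2) · 1/(1-x^25). Case on j = number of 25-cent coins (j = 0..2); remainder r = 59 - 25j is made from {1,2} in ⌊r/2⌋+1 ways. r = 59, 34, 9 → 30 + 18 + 5 = 53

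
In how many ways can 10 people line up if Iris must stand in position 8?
Fix one position: (10-1)! = 362880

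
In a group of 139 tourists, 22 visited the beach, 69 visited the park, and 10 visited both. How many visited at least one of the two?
|A∪B| = |A| + |B| - |A∩B| = 22 + 69 - 10 = 81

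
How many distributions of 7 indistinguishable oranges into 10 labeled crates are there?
C(7+10-1, 10-1) = C(16, 9) = 11440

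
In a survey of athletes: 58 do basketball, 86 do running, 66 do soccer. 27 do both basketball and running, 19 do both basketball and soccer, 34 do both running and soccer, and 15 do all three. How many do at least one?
|A∪B∪C| = 58+86+66-27-19-34+15 = 145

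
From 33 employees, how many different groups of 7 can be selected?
C(33,7) = 33!/(7!×26!) = 4272048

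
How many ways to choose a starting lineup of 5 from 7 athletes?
C(7,5) = 7!/(5!×2!) = 21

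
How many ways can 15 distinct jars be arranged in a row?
15! = 1307674368000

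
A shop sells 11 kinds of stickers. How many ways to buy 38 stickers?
C(38+11-1, 11-1) = C(48, 10) = 6540715896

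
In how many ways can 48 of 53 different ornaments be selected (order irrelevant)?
C(53,48) = 53!/(48!×5!) = 2869685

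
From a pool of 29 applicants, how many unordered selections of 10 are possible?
C(29,10) = 29!/(10!×19!) = 20030010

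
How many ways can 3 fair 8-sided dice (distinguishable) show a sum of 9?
Coefficient of x^9 in (x + x² + ... + x^8)^3. By inclusion-exclusion on dice exceeding 8: Σ_j (-1)^j C(3,j)·C(9-1-8j, 2) = C(3,0)·C(8,2) = 1·28 = 28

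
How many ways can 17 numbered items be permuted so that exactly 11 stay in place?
Choose the 11 fixed points C(17,11) = 12376, derange the rest: !6 = Σ_{j=0}^{6} (-1)^j·6!/j! = 720 - 720 + 360 - 120 + 30 - 6 + 1 = 265. Product = 12376 × 265 = 3279640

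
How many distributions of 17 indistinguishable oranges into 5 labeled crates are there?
C(17+5-1, 5-1) = C(21, 4) = 5985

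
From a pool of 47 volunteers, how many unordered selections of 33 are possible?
C(47,33) = 47!/(33!×14!) = 341643774795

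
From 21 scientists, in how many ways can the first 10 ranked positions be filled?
P(21,10) = 21!/(21-10)! = 1279935820800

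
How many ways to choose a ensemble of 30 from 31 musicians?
C(31,30) = 31!/(30!×1!) = 31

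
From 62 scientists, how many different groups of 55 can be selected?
C(62,55) = 62!/(55!×7!) = 491796152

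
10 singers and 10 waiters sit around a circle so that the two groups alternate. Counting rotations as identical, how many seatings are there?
Fix one of the singers: (10-1)! ways for the remaining singers, × 10! ways for the waiters = 362880 × 3628800 = 1316818944000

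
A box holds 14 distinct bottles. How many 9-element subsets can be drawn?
C(14,9) = 14!/(9!×5!) = 2002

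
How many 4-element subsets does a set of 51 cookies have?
C(51,4) = 51!/(4!×47!) = 249900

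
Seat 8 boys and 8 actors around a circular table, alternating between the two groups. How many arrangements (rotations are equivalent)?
Fix one of the boys: (8-1)! ways for the remaining boys, × 8! ways for the actors = 5040 × 40320 = 203212800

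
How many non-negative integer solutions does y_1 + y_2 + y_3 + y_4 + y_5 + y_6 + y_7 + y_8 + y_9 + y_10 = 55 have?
C(55+10-1, 10-1) = C(64, 9) = 27540584512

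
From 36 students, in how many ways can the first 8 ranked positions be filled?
P(36,8) = 36!/(36-8)! = 1220096908800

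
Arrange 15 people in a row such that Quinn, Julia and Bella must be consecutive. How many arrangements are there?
Treat the 3 as one block: (15-3+1)! × 3! = 6227020800 × 6 = 37362124800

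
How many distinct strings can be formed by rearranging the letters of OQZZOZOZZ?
9! / (1! × 5! × 3!) = 504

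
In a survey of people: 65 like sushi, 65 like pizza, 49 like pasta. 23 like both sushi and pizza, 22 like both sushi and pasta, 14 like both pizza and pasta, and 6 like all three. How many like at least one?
|A∪B∪C| = 65+65+49-23-22-14+6 = 126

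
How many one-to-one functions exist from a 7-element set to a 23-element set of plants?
P(23,7) = 23!/(23-7)! = 1235591280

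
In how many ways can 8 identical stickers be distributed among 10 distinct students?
C(8+10-1, 10-1) = C(17, 9) = 24310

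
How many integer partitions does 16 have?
Pentagonal recurrence p(n) = p(n-1) + p(n-2) - p(n-5) - p(n-7) + p(n-12) + p(n-15) - ... gives p(0..15) = 1, 1, 2, 3, 5, 7, 11, 15, 22, 30, 42, 56, 77, 101, 135, 176. p(16) = p(15) + p(14) - p(11) - p(9) + p(4) + p(1) = 176 + 135 - 56 - 30 + 5 + 1 = 231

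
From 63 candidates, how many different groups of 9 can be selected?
C(63,9) = 63!/(9!×54!) = 23667689815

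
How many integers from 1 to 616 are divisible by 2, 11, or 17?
⌊616/2⌋+⌊616/11⌋+⌊616/17⌋ - ⌊616/22⌋-⌊616/34⌋-⌊616/187⌋ + ⌊616/374⌋ = 308+56+36 - 28-18-3 + 1 = 352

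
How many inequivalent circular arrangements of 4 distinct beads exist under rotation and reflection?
(4-1)!/2 = 6/2 = 3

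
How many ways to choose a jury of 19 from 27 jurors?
C(27,19) = 27!/(19!×8!) = 2220075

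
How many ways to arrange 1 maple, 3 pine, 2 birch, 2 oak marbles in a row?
8! / (1! × 3! × 2! × 2!) = 1680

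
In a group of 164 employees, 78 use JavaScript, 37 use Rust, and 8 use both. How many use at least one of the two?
|A∪B| = |A| + |B| - |A∩B| = 78 + 37 - 8 = 107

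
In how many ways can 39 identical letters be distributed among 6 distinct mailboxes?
C(39+6-1, 6-1) = C(44, 5) = 1086008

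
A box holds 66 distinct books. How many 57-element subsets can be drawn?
C(66,57) = 66!/(57!×9!) = 37014131440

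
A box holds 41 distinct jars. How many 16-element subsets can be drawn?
C(41,16) = 41!/(16!×25!) = 103077446706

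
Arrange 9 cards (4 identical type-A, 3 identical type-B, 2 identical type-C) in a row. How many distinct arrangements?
9! / (4! × 3! × 2!) = 1260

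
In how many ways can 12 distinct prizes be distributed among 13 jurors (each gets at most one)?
P(13,12) = 13!/(13-12)! = 6227020800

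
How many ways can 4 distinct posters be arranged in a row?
4! = 24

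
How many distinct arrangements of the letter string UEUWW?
5! / (1! × 2! × 2!) = 30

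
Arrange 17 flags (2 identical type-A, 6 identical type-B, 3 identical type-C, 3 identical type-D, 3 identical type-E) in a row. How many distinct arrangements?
17! / (2! × 6! × 3! × 3! × 3!) = 1143542400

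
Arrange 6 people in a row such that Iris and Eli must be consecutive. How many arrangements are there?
Treat the 2 as one block: (6-2+1)! × 2! = 120 × 2 = 240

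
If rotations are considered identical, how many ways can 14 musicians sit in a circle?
Circular: fix one position, arrange the rest. (14-1)! = 6227020800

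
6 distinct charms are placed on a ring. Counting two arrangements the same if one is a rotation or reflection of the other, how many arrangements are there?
(6-1)!/2 = 120/2 = 60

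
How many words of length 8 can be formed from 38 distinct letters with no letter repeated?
P(38,8) = 38!/(38-8)! = 1971788797440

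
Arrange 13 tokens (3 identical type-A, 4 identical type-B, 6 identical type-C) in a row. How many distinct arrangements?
13! / (3! × 4! × 6!) = 60060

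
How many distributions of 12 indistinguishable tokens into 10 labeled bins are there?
C(12+10-1, 10-1) = C(21, 9) = 293930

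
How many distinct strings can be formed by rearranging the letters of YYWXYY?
6! / (1! × 1! × 4!) = 30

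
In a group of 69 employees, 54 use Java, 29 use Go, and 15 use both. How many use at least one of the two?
|A∪B| = |A| + |B| - |A∩B| = 54 + 29 - 15 = 68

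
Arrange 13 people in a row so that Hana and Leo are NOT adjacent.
Total - adjacent = 13! - (13-1)!×2 = 6227020800 - 958003200 = 5269017600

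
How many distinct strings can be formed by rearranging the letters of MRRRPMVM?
8! / (1! × 1! × 3! × 3!) = 1120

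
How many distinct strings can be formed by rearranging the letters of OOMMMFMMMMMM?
12! / (1! × 9! × 2!) = 660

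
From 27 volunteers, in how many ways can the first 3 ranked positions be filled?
P(27,3) = 27!/(27-3)! = 17550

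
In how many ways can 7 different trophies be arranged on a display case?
7! = 5040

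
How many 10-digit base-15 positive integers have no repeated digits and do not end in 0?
Last digit: 14 nonzero choices. First digit: 13 (nonzero, ≠last). Middle 8: P(13,8) = 51891840. Total = 9444314880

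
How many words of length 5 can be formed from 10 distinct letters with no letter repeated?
P(10,5) = 10!/(10-5)! = 30240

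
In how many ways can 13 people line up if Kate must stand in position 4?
Fix one position: (13-1)! = 479001600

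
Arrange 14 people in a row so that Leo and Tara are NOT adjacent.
Total - adjacent = 14! - (14-1)!×2 = 87178291200 - 12454041600 = 74724249600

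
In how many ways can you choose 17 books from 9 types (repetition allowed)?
C(17+9-1, 9-1) = C(25, 8) = 1081575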